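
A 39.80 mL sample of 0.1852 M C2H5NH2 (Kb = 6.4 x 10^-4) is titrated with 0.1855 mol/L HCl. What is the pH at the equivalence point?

5.92

n(C2H5NH2) = 0.1852 x 0.03980 = 0.007371 mol; V(HCl) at equivalence = 0.007371/0.1855 = 0.03974 L.
At equivalence the base is fully converted to C2H5NH3+; total volume = 0.07954 L, so [C2H5NH3+] = 0.007371/0.07954 = 0.09267 M.
Ka(C2H5NH3+) = Kw/Kb = 1.0e-14 / 6.4 x 10^-4 = 1.56e-11.
[H^+] = sqrt(Ka x [C2H5NH3+]) = sqrt(1.56e-11 x 0.09267) = 1.20e-6 M.
pH = -log(1.20e-6) = 5.92.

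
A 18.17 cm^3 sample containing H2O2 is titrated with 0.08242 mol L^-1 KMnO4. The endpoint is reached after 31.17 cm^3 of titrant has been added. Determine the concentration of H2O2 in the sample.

n(KMnO4) = 0.08242 x 0.03117 = 0.002569 mol.
From the balanced equation, 2 mol KMnO4 reacts with 5 mol H2O2, so n(H2O2) = 0.002569 x 5/2 = 0.006423 mol.
[H2O2] = 0.006423 / 0.01817 L = 0.353 M.

0.353 M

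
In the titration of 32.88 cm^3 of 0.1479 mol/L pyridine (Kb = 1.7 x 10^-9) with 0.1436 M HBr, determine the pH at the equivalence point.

3.18

n(C5H5N) = 0.1479 x 0.03288 = 0.004863 mol; V(HBr) at equivalence = 0.004863/0.1436 = 0.03386 L.
At equivalence the base is fully converted to C5H5NH+; total volume = 0.06674 L, so [C5H5NH+] = 0.004863/0.06674 = 0.07286 M.
Ka(C5H5NH+) = Kw/Kb = 1.0e-14 / 1.7 x 10^-9 = 5.88e-6.
[H^+] = sqrt(Ka x [C5H5NH+]) = sqrt(5.88e-6 x 0.07286) = 0.000655 M.
pH = -log(0.000655) = 3.18.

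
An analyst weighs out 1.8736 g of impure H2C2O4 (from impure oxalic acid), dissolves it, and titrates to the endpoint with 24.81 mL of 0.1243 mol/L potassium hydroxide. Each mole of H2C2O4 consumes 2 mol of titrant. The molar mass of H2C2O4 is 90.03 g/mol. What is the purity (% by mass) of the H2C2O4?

n(KOH) = 0.1243 x 0.02481 = 0.003084 mol.
n(H2C2O4) = 0.003084 / 2 = 0.001542 mol.
mass of H2C2O4 = 0.001542 x 90.03 = 0.1388 g.
% purity = 0.1388 / 1.8736 x 100 = 7.41%.

7.41%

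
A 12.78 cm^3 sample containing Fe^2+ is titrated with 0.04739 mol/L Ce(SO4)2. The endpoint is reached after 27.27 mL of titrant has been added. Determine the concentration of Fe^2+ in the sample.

0.101 M

n(Ce(SO4)2) = 0.04739 x 0.02727 = 0.001292 mol.
From the balanced equation, 1 mol Ce(SO4)2 reacts with 1 mol Fe^2+, so n(Fe^2+) = 0.001292 x 1/1 = 0.001292 mol.
[Fe^2+] = 0.001292 / 0.01278 L = 0.101 M.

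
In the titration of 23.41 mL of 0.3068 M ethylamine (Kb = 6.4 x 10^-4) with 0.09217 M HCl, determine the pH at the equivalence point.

n(C2H5NH2) = 0.3068 x 0.02341 = 0.007182 mol; V(HCl) at equivalence = 0.007182/0.09217 = 0.07792 L.
At equivalence the base is fully converted to C2H5NH3+; total volume = 0.1013 L, so [C2H5NH3+] = 0.007182/0.1013 = 0.07088 M.
Ka(C2H5NH3+) = Kw/Kb = 1.0e-14 / 6.4 x 10^-4 = 1.56e-11.
[H^+] = sqrt(Ka x [C2H5NH3+]) = sqrt(1.56e-11 x 0.07088) = 1.05e-6 M.
pH = -log(1.05e-6) = 5.98.

5.98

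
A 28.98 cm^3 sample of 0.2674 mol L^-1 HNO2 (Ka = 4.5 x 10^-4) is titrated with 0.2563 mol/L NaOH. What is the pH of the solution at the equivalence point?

8.23

n(HNO2) = 0.2674 x 0.02898 = 0.007749 mol; V(NaOH) at equivalence = 0.007749/0.2563 = 0.03024 L.
At equivalence all the acid is converted to NO2-; total volume = 0.02898 + 0.03024 = 0.05922 L, so [NO2-] = 0.007749/0.05922 = 0.1309 M.
Kb = Kw/Ka = 1.0e-14 / 4.5 x 10^-4 = 2.22e-11.
[OH^-] = sqrt(Kb x [NO2-]) = sqrt(2.22e-11 x 0.1309) = 1.71e-6 M.
pOH = 5.77, so pH = 14.00 - 5.77 = 8.23.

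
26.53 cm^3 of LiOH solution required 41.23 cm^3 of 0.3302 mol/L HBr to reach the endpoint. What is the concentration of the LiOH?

0.513 M

n(HBr) delivered = 0.3302 x 0.04123 = 0.01361 mol.
For a 1:1 reaction, n(LiOH) = 0.01361 mol.
[LiOH] = 0.01361 mol / 0.02653 L = 0.513 M.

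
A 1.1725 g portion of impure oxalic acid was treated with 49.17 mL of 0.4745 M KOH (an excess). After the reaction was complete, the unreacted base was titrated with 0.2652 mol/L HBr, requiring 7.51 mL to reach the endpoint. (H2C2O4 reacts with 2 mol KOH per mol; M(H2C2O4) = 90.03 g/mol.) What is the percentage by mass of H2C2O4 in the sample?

Total n(KOH) added = 0.4745 x 0.04917 = 0.02333 mol.
n(HBr) used = 0.2652 x 0.007510 = 0.001992 mol, which equals the excess n(KOH).
So n(KOH) consumed by the sample = 0.02333 - 0.001992 = 0.02134 mol.
n(H2C2O4) = 0.02134 / 2 = 0.01067 mol.
mass H2C2O4 = 0.01067 x 90.03 = 0.9606 g, so %H2C2O4 = 0.9606/1.1725 x 100 = 81.9%.

81.9%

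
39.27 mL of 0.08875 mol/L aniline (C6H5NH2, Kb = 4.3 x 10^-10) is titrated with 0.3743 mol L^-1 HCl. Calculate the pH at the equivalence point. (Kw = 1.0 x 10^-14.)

n(C6H5NH2) = 0.08875 x 0.03927 = 0.003485 mol; V(HCl) at equivalence = 0.003485/0.3743 = 0.009311 L.
At equivalence the base is fully converted to C6H5NH3+; total volume = 0.04858 L, so [C6H5NH3+] = 0.003485/0.04858 = 0.07174 M.
Ka(C6H5NH3+) = Kw/Kb = 1.0e-14 / 4.3 x 10^-10 = 2.33e-5.
[H^+] = sqrt(Ka x [C6H5NH3+]) = sqrt(2.33e-5 x 0.07174) = 0.00129 M.
pH = -log(0.00129) = 2.89.

2.89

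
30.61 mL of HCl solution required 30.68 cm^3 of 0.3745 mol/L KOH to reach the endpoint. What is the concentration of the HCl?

0.375 M

n(KOH) delivered = 0.3745 x 0.03068 = 0.01149 mol.
For a 1:1 reaction, n(HCl) = 0.01149 mol.
[HCl] = 0.01149 mol / 0.03061 L = 0.375 M.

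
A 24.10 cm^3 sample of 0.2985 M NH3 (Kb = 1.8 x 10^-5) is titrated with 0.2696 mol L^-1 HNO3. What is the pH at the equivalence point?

n(NH3) = 0.2985 x 0.02410 = 0.007194 mol; V(HNO3) at equivalence = 0.007194/0.2696 = 0.02668 L.
At equivalence the base is fully converted to NH4+; total volume = 0.05078 L, so [NH4+] = 0.007194/0.05078 = 0.1417 M.
Ka(NH4+) = Kw/Kb = 1.0e-14 / 1.8 x 10^-5 = 5.56e-10.
[H^+] = sqrt(Ka x [NH4+]) = sqrt(5.56e-10 x 0.1417) = 8.87e-6 M.
pH = -log(8.87e-6) = 5.05.

5.05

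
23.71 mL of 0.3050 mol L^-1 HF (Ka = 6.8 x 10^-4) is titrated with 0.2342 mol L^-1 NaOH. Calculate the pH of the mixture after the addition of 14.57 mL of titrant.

3.12

Initial n(HF) = 0.3050 x 0.02371 = 0.007232 mol.
n(NaOH) added = 0.2342 x 0.01457 = 0.003412 mol, converting that many moles of HF to F-.
Remaining n(HF) = 0.003819 mol; n(F-) = 0.003412 mol.
By Henderson-Hasselbalch, pH = pKa + log([A^-]/[HA]) = 3.17 + log(0.003412/0.003819) = 3.17 + (-0.05) = 3.12.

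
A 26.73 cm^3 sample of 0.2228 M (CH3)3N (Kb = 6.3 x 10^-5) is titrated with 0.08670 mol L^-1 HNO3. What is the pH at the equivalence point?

n((CH3)3N) = 0.2228 x 0.02673 = 0.005955 mol; V(HNO3) at equivalence = 0.005955/0.08670 = 0.06869 L.
At equivalence the base is fully converted to (CH3)3NH+; total volume = 0.09542 L, so [(CH3)3NH+] = 0.005955/0.09542 = 0.06241 M.
Ka((CH3)3NH+) = Kw/Kb = 1.0e-14 / 6.3 x 10^-5 = 1.59e-10.
[H^+] = sqrt(Ka x [(CH3)3NH+]) = sqrt(1.59e-10 x 0.06241) = 3.15e-6 M.
pH = -log(3.15e-6) = 5.50.

5.50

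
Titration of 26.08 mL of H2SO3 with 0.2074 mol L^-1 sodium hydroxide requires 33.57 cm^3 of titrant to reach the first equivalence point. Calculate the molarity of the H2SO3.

0.267 M

n(NaOH) = 0.2074 x 0.03357 = 0.006962 mol.
At the first equivalence point, 1 mol OH^- react per mol H2SO3, so n(H2SO3) = 0.006962 / 1 = 0.006962 mol.
[H2SO3] = 0.006962 / 0.02608 L = 0.267 M.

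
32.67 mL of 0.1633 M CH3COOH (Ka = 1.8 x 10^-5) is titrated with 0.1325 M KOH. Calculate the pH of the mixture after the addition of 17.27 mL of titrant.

Initial n(CH3COOH) = 0.1633 x 0.03267 = 0.005335 mol.
n(KOH) added = 0.1325 x 0.01727 = 0.002288 mol, converting that many moles of CH3COOH to CH3COO-.
Remaining n(CH3COOH) = 0.003047 mol; n(CH3COO-) = 0.002288 mol.
By Henderson-Hasselbalch, pH = pKa + log([A^-]/[HA]) = 4.74 + log(0.002288/0.003047) = 4.74 + (-0.12) = 4.62.

4.62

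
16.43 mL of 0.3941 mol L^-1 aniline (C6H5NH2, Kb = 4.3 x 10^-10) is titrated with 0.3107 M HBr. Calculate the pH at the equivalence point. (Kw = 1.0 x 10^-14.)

n(C6H5NH2) = 0.3941 x 0.01643 = 0.006475 mol; V(HBr) at equivalence = 0.006475/0.3107 = 0.02084 L.
At equivalence the base is fully converted to C6H5NH3+; total volume = 0.03727 L, so [C6H5NH3+] = 0.006475/0.03727 = 0.1737 M.
Ka(C6H5NH3+) = Kw/Kb = 1.0e-14 / 4.3 x 10^-10 = 2.33e-5.
[H^+] = sqrt(Ka x [C6H5NH3+]) = sqrt(2.33e-5 x 0.1737) = 0.00201 M.
pH = -log(0.00201) = 2.70.

2.70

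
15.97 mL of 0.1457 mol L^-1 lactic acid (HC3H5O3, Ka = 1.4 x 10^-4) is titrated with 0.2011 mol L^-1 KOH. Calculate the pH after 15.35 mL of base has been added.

n(acid) = 0.1457 x 0.01597 = 0.002327 mol; n(KOH) added = 0.2011 x 0.01535 = 0.003087 mol.
Base is in excess by 0.003087 - 0.002327 = 0.0007601 mol in a total volume of 0.03132 L.
[OH^-] = 0.0007601/0.03132 = 0.02427 M, so pOH = 1.61 and pH = 14.00 - 1.61 = 12.39.

12.39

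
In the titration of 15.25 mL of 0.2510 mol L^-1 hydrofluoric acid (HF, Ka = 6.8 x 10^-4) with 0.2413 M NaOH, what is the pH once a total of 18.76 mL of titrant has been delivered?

12.31

n(acid) = 0.2510 x 0.01525 = 0.003828 mol; n(NaOH) added = 0.2413 x 0.01876 = 0.004527 mol.
Base is in excess by 0.004527 - 0.003828 = 0.0006990 mol in a total volume of 0.03401 L.
[OH^-] = 0.0006990/0.03401 = 0.02055 M, so pOH = 1.69 and pH = 14.00 - 1.69 = 12.31.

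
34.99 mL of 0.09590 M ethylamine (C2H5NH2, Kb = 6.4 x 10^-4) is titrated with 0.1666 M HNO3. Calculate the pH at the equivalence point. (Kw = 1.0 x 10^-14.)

n(C2H5NH2) = 0.09590 x 0.03499 = 0.003356 mol; V(HNO3) at equivalence = 0.003356/0.1666 = 0.02014 L.
At equivalence the base is fully converted to C2H5NH3+; total volume = 0.05513 L, so [C2H5NH3+] = 0.003356/0.05513 = 0.06086 M.
Ka(C2H5NH3+) = Kw/Kb = 1.0e-14 / 6.4 x 10^-4 = 1.56e-11.
[H^+] = sqrt(Ka x [C2H5NH3+]) = sqrt(1.56e-11 x 0.06086) = 9.75e-7 M.
pH = -log(9.75e-7) = 6.01.

6.01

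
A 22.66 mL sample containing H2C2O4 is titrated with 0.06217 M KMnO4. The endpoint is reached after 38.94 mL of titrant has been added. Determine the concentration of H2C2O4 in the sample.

0.267 M

n(KMnO4) = 0.06217 x 0.03894 = 0.002421 mol.
From the balanced equation, 2 mol KMnO4 reacts with 5 mol H2C2O4, so n(H2C2O4) = 0.002421 x 5/2 = 0.006052 mol.
[H2C2O4] = 0.006052 / 0.02266 L = 0.267 M.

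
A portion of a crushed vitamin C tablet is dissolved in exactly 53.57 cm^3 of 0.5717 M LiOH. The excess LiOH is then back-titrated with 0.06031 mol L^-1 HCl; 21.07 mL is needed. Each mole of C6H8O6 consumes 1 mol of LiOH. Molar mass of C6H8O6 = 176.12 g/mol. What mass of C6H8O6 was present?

Total n(LiOH) added = 0.5717 x 0.05357 = 0.03063 mol.
n(HCl) used = 0.06031 x 0.02107 = 0.001271 mol, which equals the excess n(LiOH).
So n(LiOH) consumed by the sample = 0.03063 - 0.001271 = 0.02936 mol.
n(C6H8O6) = 0.02936 / 1 = 0.02936 mol.
mass = 0.02936 mol x 176.12 g/mol = 5.17 g.

5.17 g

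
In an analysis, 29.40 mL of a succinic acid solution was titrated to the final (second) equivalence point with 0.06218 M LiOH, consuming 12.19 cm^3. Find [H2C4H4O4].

0.0129 M

n(LiOH) = 0.06218 x 0.01219 = 0.0007580 mol.
At the final (second) equivalence point, 2 mol OH^- react per mol H2C4H4O4, so n(H2C4H4O4) = 0.0007580 / 2 = 0.0003790 mol.
[H2C4H4O4] = 0.0003790 / 0.02940 L = 0.0129 M.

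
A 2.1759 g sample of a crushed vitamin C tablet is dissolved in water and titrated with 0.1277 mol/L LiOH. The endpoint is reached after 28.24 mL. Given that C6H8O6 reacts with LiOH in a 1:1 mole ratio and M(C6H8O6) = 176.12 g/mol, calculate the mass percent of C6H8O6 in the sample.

n(LiOH) = 0.1277 x 0.02824 = 0.003606 mol.
n(C6H8O6) = 0.003606 / 1 = 0.003606 mol.
mass of C6H8O6 = 0.003606 x 176.12 = 0.6351 g.
% purity = 0.6351 / 2.1759 x 100 = 29.2%.

29.2%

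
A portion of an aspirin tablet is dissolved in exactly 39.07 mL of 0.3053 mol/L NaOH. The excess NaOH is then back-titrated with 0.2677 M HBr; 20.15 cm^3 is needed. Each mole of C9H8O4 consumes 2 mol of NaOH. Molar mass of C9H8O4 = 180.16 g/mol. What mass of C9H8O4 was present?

0.589 g

Total n(NaOH) added = 0.3053 x 0.03907 = 0.01193 mol.
n(HBr) used = 0.2677 x 0.02015 = 0.005394 mol, which equals the excess n(NaOH).
So n(NaOH) consumed by the sample = 0.01193 - 0.005394 = 0.006534 mol.
n(C9H8O4) = 0.006534 / 2 = 0.003267 mol.
mass = 0.003267 mol x 180.16 g/mol = 0.589 g.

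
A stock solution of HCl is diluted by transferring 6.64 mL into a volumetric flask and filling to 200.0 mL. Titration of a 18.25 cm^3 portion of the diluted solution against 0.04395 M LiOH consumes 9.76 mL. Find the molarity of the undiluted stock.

0.708 M

n(LiOH) = 0.04395 x 0.009760 = 0.0004290 mol.
n(HCl) in the aliquot = 0.0004290 mol.
[diluted HCl] = 0.0004290 / 0.01825 = 0.02350 M.
Dilution factor = 200.0/6.640 = 30.12, so [stock] = 0.02350 x 30.12 = 0.708 M.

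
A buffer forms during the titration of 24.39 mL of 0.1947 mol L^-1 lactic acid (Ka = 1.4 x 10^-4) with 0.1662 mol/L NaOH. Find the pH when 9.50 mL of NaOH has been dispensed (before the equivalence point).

Initial n(HC3H5O3) = 0.1947 x 0.02439 = 0.004749 mol.
n(NaOH) added = 0.1662 x 0.009500 = 0.001579 mol, converting that many moles of HC3H5O3 to C3H5O3-.
Remaining n(HC3H5O3) = 0.003170 mol; n(C3H5O3-) = 0.001579 mol.
By Henderson-Hasselbalch, pH = pKa + log([A^-]/[HA]) = 3.85 + log(0.001579/0.003170) = 3.85 + (-0.30) = 3.55.

3.55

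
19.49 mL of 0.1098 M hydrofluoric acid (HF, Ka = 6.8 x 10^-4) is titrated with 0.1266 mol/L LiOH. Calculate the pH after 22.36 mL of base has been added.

12.22

n(acid) = 0.1098 x 0.01949 = 0.002140 mol; n(LiOH) added = 0.1266 x 0.02236 = 0.002831 mol.
Base is in excess by 0.002831 - 0.002140 = 0.0006908 mol in a total volume of 0.04185 L.
[OH^-] = 0.0006908/0.04185 = 0.01651 M, so pOH = 1.78 and pH = 14.00 - 1.78 = 12.22.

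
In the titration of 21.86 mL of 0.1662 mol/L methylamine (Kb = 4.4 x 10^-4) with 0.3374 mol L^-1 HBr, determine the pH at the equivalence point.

n(CH3NH2) = 0.1662 x 0.02186 = 0.003633 mol; V(HBr) at equivalence = 0.003633/0.3374 = 0.01077 L.
At equivalence the base is fully converted to CH3NH3+; total volume = 0.03263 L, so [CH3NH3+] = 0.003633/0.03263 = 0.1114 M.
Ka(CH3NH3+) = Kw/Kb = 1.0e-14 / 4.4 x 10^-4 = 2.27e-11.
[H^+] = sqrt(Ka x [CH3NH3+]) = sqrt(2.27e-11 x 0.1114) = 1.59e-6 M.
pH = -log(1.59e-6) = 5.80.

5.80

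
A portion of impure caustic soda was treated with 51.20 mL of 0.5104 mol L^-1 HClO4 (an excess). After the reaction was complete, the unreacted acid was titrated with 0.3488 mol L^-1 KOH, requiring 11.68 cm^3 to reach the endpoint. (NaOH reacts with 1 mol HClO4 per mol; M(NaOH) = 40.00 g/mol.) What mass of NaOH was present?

0.882 g

Total n(HClO4) added = 0.5104 x 0.05120 = 0.02613 mol.
n(KOH) used = 0.3488 x 0.01168 = 0.004074 mol, which equals the excess n(HClO4).
So n(HClO4) consumed by the sample = 0.02613 - 0.004074 = 0.02206 mol.
n(NaOH) = 0.02206 / 1 = 0.02206 mol.
mass = 0.02206 mol x 40.00 g/mol = 0.882 g.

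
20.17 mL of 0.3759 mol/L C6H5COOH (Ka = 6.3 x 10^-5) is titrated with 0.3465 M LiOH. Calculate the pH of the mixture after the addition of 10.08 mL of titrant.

Initial n(C6H5COOH) = 0.3759 x 0.02017 = 0.007582 mol.
n(LiOH) added = 0.3465 x 0.01008 = 0.003493 mol, converting that many moles of C6H5COOH to C6H5COO-.
Remaining n(C6H5COOH) = 0.004089 mol; n(C6H5COO-) = 0.003493 mol.
By Henderson-Hasselbalch, pH = pKa + log([A^-]/[HA]) = 4.20 + log(0.003493/0.004089) = 4.20 + (-0.07) = 4.13.

4.13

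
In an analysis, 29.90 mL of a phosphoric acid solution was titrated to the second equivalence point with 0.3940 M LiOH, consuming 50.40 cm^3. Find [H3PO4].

0.332 M

n(LiOH) = 0.3940 x 0.05040 = 0.01986 mol.
At the second equivalence point, 2 mol OH^- react per mol H3PO4, so n(H3PO4) = 0.01986 / 2 = 0.009929 mol.
[H3PO4] = 0.009929 / 0.02990 L = 0.332 M.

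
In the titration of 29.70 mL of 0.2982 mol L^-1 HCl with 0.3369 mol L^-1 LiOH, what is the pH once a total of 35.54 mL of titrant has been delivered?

n(acid) = 0.2982 x 0.02970 = 0.008857 mol; n(LiOH) added = 0.3369 x 0.03554 = 0.01197 mol.
Base is in excess by 0.01197 - 0.008857 = 0.003117 mol in a total volume of 0.06524 L.
[OH^-] = 0.003117/0.06524 = 0.04778 M, so pOH = 1.32 and pH = 14.00 - 1.32 = 12.68.

12.68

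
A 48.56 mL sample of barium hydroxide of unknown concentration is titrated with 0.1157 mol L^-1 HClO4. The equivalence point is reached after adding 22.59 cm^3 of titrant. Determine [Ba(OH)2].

n(HClO4) delivered = 0.1157 x 0.02259 = 0.002614 mol.
The reaction is 1 Ba(OH)2 + 2 HClO4, so n(Ba(OH)2) = 0.002614 x 1/2 = 0.001307 mol.
[Ba(OH)2] = 0.001307 mol / 0.04856 L = 0.0269 M.

0.0269 M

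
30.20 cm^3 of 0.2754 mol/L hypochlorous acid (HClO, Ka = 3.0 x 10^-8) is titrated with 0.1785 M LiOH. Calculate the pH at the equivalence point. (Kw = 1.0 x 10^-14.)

10.28

n(HClO) = 0.2754 x 0.03020 = 0.008317 mol; V(LiOH) at equivalence = 0.008317/0.1785 = 0.04659 L.
At equivalence all the acid is converted to ClO-; total volume = 0.03020 + 0.04659 = 0.07679 L, so [ClO-] = 0.008317/0.07679 = 0.1083 M.
Kb = Kw/Ka = 1.0e-14 / 3.0 x 10^-8 = 3.33e-7.
[OH^-] = sqrt(Kb x [ClO-]) = sqrt(3.33e-7 x 0.1083) = 0.000190 M.
pOH = 3.72, so pH = 14.00 - 3.72 = 10.28.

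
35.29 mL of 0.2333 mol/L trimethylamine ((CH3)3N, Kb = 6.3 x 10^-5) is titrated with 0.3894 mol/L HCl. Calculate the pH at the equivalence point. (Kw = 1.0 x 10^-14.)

n((CH3)3N) = 0.2333 x 0.03529 = 0.008233 mol; V(HCl) at equivalence = 0.008233/0.3894 = 0.02114 L.
At equivalence the base is fully converted to (CH3)3NH+; total volume = 0.05643 L, so [(CH3)3NH+] = 0.008233/0.05643 = 0.1459 M.
Ka((CH3)3NH+) = Kw/Kb = 1.0e-14 / 6.3 x 10^-5 = 1.59e-10.
[H^+] = sqrt(Ka x [(CH3)3NH+]) = sqrt(1.59e-10 x 0.1459) = 4.81e-6 M.
pH = -log(4.81e-6) = 5.32.

5.32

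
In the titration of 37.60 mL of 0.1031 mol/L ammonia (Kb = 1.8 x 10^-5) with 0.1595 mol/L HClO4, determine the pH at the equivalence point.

5.23

n(NH3) = 0.1031 x 0.03760 = 0.003877 mol; V(HClO4) at equivalence = 0.003877/0.1595 = 0.02430 L.
At equivalence the base is fully converted to NH4+; total volume = 0.06190 L, so [NH4+] = 0.003877/0.06190 = 0.06262 M.
Ka(NH4+) = Kw/Kb = 1.0e-14 / 1.8 x 10^-5 = 5.56e-10.
[H^+] = sqrt(Ka x [NH4+]) = sqrt(5.56e-10 x 0.06262) = 5.90e-6 M.
pH = -log(5.90e-6) = 5.23.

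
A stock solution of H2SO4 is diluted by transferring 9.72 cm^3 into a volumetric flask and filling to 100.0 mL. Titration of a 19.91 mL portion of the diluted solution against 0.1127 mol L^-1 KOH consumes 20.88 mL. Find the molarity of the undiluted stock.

0.608 M

n(KOH) = 0.1127 x 0.02088 = 0.002353 mol.
n(H2SO4) in the aliquot = 0.002353 x 1/2 = 0.001177 mol.
[diluted H2SO4] = 0.001177 / 0.01991 = 0.05910 M.
Dilution factor = 100.0/9.720 = 10.29, so [stock] = 0.05910 x 10.29 = 0.608 M.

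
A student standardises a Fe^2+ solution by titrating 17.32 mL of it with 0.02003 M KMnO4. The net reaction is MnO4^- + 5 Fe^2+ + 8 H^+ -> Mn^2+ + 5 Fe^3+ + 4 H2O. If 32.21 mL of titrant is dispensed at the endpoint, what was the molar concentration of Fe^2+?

0.186 M

n(KMnO4) = 0.02003 x 0.03221 = 0.0006452 mol.
From the balanced equation, 1 mol KMnO4 reacts with 5 mol Fe^2+, so n(Fe^2+) = 0.0006452 x 5/1 = 0.003226 mol.
[Fe^2+] = 0.003226 / 0.01732 L = 0.186 M.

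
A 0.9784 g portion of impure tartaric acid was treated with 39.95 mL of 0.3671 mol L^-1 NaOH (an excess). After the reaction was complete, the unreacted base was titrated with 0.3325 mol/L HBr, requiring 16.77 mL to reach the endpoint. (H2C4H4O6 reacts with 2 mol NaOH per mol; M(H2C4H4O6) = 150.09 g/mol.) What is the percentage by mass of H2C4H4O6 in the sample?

Total n(NaOH) added = 0.3671 x 0.03995 = 0.01467 mol.
n(HBr) used = 0.3325 x 0.01677 = 0.005576 mol, which equals the excess n(NaOH).
So n(NaOH) consumed by the sample = 0.01467 - 0.005576 = 0.009090 mol.
n(H2C4H4O6) = 0.009090 / 2 = 0.004545 mol.
mass H2C4H4O6 = 0.004545 x 150.09 = 0.6821 g, so %H2C4H4O6 = 0.6821/0.9784 x 100 = 69.7%.

69.7%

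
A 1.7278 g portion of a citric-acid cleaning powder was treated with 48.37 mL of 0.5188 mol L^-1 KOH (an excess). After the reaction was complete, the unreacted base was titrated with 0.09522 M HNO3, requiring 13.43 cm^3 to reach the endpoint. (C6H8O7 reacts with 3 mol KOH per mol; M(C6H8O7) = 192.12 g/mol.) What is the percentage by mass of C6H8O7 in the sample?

Total n(KOH) added = 0.5188 x 0.04837 = 0.02509 mol.
n(HNO3) used = 0.09522 x 0.01343 = 0.001279 mol, which equals the excess n(KOH).
So n(KOH) consumed by the sample = 0.02509 - 0.001279 = 0.02382 mol.
n(C6H8O7) = 0.02382 / 3 = 0.007939 mol.
mass C6H8O7 = 0.007939 x 192.12 = 1.525 g, so %C6H8O7 = 1.525/1.7278 x 100 = 88.3%.

88.3%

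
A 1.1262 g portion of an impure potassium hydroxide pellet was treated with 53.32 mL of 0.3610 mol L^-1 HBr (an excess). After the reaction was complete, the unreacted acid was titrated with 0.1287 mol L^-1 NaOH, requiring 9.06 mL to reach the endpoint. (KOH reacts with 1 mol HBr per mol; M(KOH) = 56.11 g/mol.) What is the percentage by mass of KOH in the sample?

90.1%

Total n(HBr) added = 0.3610 x 0.05332 = 0.01925 mol.
n(NaOH) used = 0.1287 x 0.009060 = 0.001166 mol, which equals the excess n(HBr).
So n(HBr) consumed by the sample = 0.01925 - 0.001166 = 0.01808 mol.
n(KOH) = 0.01808 / 1 = 0.01808 mol.
mass KOH = 0.01808 x 56.11 = 1.015 g, so %KOH = 1.015/1.1262 x 100 = 90.1%.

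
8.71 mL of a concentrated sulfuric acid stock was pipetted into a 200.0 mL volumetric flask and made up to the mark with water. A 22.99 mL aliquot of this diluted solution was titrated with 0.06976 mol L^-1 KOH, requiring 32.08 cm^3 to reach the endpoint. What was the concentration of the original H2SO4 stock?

n(KOH) = 0.06976 x 0.03208 = 0.002238 mol.
n(H2SO4) in the aliquot = 0.002238 x 1/2 = 0.001119 mol.
[diluted H2SO4] = 0.001119 / 0.02299 = 0.04867 M.
Dilution factor = 200.0/8.710 = 22.96, so [stock] = 0.04867 x 22.96 = 1.12 M.

1.12 M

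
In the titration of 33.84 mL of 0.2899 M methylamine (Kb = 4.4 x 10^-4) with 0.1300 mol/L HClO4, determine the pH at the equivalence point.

5.85

n(CH3NH2) = 0.2899 x 0.03384 = 0.009810 mol; V(HClO4) at equivalence = 0.009810/0.1300 = 0.07546 L.
At equivalence the base is fully converted to CH3NH3+; total volume = 0.1093 L, so [CH3NH3+] = 0.009810/0.1093 = 0.08975 M.
Ka(CH3NH3+) = Kw/Kb = 1.0e-14 / 4.4 x 10^-4 = 2.27e-11.
[H^+] = sqrt(Ka x [CH3NH3+]) = sqrt(2.27e-11 x 0.08975) = 1.43e-6 M.
pH = -log(1.43e-6) = 5.85.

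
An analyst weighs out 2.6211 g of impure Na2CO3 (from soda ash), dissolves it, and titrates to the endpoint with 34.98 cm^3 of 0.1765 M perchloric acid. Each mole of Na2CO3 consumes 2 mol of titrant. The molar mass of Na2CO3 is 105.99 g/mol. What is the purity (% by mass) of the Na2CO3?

n(HClO4) = 0.1765 x 0.03498 = 0.006174 mol.
n(Na2CO3) = 0.006174 / 2 = 0.003087 mol.
mass of Na2CO3 = 0.003087 x 105.99 = 0.3272 g.
% purity = 0.3272 / 2.6211 x 100 = 12.5%.

12.5%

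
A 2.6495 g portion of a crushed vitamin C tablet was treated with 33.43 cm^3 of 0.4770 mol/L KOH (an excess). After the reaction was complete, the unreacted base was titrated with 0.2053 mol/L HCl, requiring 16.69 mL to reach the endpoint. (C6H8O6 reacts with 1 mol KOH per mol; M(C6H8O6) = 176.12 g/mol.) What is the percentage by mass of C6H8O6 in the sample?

Total n(KOH) added = 0.4770 x 0.03343 = 0.01595 mol.
n(HCl) used = 0.2053 x 0.01669 = 0.003426 mol, which equals the excess n(KOH).
So n(KOH) consumed by the sample = 0.01595 - 0.003426 = 0.01252 mol.
n(C6H8O6) = 0.01252 / 1 = 0.01252 mol.
mass C6H8O6 = 0.01252 x 176.12 = 2.205 g, so %C6H8O6 = 2.205/2.6495 x 100 = 83.2%.

83.2%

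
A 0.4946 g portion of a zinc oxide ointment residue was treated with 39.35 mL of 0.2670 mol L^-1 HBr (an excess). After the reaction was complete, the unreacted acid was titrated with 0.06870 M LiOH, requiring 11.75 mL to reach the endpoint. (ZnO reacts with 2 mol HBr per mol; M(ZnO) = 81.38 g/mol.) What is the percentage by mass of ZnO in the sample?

79.8%

Total n(HBr) added = 0.2670 x 0.03935 = 0.01051 mol.
n(LiOH) used = 0.06870 x 0.01175 = 0.0008072 mol, which equals the excess n(HBr).
So n(HBr) consumed by the sample = 0.01051 - 0.0008072 = 0.009699 mol.
n(ZnO) = 0.009699 / 2 = 0.004850 mol.
mass ZnO = 0.004850 x 81.38 = 0.3947 g, so %ZnO = 0.3947/0.4946 x 100 = 79.8%.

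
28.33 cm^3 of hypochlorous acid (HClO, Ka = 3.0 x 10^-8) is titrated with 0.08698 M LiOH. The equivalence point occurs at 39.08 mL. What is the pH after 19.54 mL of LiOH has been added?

19.54 mL is exactly half the equivalence volume (39.08/2), i.e. the half-equivalence point.
There, n(HA) = n(A^-), so pH = pKa = -log(3.0 x 10^-8) = 7.52.

7.52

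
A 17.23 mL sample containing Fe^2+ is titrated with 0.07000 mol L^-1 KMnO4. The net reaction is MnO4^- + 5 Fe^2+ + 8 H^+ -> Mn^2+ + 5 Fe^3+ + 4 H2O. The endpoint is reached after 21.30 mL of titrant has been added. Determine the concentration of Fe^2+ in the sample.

0.433 M

n(KMnO4) = 0.07000 x 0.02130 = 0.001491 mol.
From the balanced equation, 1 mol KMnO4 reacts with 5 mol Fe^2+, so n(Fe^2+) = 0.001491 x 5/1 = 0.007455 mol.
[Fe^2+] = 0.007455 / 0.01723 L = 0.433 M.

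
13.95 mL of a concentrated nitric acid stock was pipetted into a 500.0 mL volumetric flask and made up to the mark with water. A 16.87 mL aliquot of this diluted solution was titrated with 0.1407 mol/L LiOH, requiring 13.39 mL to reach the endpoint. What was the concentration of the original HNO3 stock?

n(LiOH) = 0.1407 x 0.01339 = 0.001884 mol.
n(HNO3) in the aliquot = 0.001884 mol.
[diluted HNO3] = 0.001884 / 0.01687 = 0.1117 M.
Dilution factor = 500.0/13.95 = 35.84, so [stock] = 0.1117 x 35.84 = 4.00 M.

4.00 M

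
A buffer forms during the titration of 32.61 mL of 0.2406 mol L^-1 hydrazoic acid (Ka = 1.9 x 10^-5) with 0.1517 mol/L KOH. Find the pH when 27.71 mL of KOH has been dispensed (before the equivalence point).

4.78

Initial n(HN3) = 0.2406 x 0.03261 = 0.007846 mol.
n(KOH) added = 0.1517 x 0.02771 = 0.004204 mol, converting that many moles of HN3 to N3-.
Remaining n(HN3) = 0.003642 mol; n(N3-) = 0.004204 mol.
By Henderson-Hasselbalch, pH = pKa + log([A^-]/[HA]) = 4.72 + log(0.004204/0.003642) = 4.72 + (+0.06) = 4.78.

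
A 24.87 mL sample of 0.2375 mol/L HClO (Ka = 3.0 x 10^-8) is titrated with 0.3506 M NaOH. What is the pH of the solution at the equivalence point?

10.34

n(HClO) = 0.2375 x 0.02487 = 0.005907 mol; V(NaOH) at equivalence = 0.005907/0.3506 = 0.01685 L.
At equivalence all the acid is converted to ClO-; total volume = 0.02487 + 0.01685 = 0.04172 L, so [ClO-] = 0.005907/0.04172 = 0.1416 M.
Kb = Kw/Ka = 1.0e-14 / 3.0 x 10^-8 = 3.33e-7.
[OH^-] = sqrt(Kb x [ClO-]) = sqrt(3.33e-7 x 0.1416) = 0.000217 M.
pOH = 3.66, so pH = 14.00 - 3.66 = 10.34.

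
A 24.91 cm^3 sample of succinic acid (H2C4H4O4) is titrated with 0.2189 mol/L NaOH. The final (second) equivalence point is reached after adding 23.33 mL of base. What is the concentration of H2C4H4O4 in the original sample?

n(NaOH) = 0.2189 x 0.02333 = 0.005107 mol.
At the final (second) equivalence point, 2 mol OH^- react per mol H2C4H4O4, so n(H2C4H4O4) = 0.005107 / 2 = 0.002553 mol.
[H2C4H4O4] = 0.002553 / 0.02491 L = 0.103 M.

0.103 M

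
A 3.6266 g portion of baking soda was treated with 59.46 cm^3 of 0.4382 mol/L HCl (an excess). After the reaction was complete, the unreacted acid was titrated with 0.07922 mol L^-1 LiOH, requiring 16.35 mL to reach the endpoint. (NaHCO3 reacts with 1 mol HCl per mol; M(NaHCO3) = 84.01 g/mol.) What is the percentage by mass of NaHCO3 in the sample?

57.4%

Total n(HCl) added = 0.4382 x 0.05946 = 0.02606 mol.
n(LiOH) used = 0.07922 x 0.01635 = 0.001295 mol, which equals the excess n(HCl).
So n(HCl) consumed by the sample = 0.02606 - 0.001295 = 0.02476 mol.
n(NaHCO3) = 0.02476 / 1 = 0.02476 mol.
mass NaHCO3 = 0.02476 x 84.01 = 2.080 g, so %NaHCO3 = 2.080/3.6266 x 100 = 57.4%.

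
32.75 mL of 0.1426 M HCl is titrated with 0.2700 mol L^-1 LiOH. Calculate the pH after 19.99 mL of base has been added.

12.14

n(acid) = 0.1426 x 0.03275 = 0.004670 mol; n(LiOH) added = 0.2700 x 0.01999 = 0.005397 mol.
Base is in excess by 0.005397 - 0.004670 = 0.0007271 mol in a total volume of 0.05274 L.
[OH^-] = 0.0007271/0.05274 = 0.01379 M, so pOH = 1.86 and pH = 14.00 - 1.86 = 12.14.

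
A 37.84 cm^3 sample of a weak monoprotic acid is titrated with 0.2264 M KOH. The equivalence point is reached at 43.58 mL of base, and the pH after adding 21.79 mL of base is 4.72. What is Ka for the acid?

1.9 x 10^-5

21.79 mL is half of the equivalence volume, so this is the half-equivalence point where [HA] = [A^-].
At half-equivalence pH = pKa, so pKa = 4.72.
Ka = 10^(-4.72) = 1.9 x 10^-5.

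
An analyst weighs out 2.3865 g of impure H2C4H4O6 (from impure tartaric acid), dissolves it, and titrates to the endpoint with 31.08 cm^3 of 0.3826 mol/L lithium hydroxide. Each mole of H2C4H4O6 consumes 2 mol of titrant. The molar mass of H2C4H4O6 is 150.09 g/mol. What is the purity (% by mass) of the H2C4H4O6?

37.4%

n(LiOH) = 0.3826 x 0.03108 = 0.01189 mol.
n(H2C4H4O6) = 0.01189 / 2 = 0.005946 mol.
mass of H2C4H4O6 = 0.005946 x 150.09 = 0.8924 g.
% purity = 0.8924 / 2.3865 x 100 = 37.4%.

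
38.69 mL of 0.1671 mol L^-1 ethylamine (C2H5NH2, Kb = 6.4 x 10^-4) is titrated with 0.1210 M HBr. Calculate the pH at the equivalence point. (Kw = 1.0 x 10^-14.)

n(C2H5NH2) = 0.1671 x 0.03869 = 0.006465 mol; V(HBr) at equivalence = 0.006465/0.1210 = 0.05343 L.
At equivalence the base is fully converted to C2H5NH3+; total volume = 0.09212 L, so [C2H5NH3+] = 0.006465/0.09212 = 0.07018 M.
Ka(C2H5NH3+) = Kw/Kb = 1.0e-14 / 6.4 x 10^-4 = 1.56e-11.
[H^+] = sqrt(Ka x [C2H5NH3+]) = sqrt(1.56e-11 x 0.07018) = 1.05e-6 M.
pH = -log(1.05e-6) = 5.98.

5.98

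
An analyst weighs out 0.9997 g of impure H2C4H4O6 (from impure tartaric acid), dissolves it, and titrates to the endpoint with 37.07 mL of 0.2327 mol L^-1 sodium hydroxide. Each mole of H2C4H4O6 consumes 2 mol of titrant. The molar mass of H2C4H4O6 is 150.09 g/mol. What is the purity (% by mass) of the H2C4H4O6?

n(NaOH) = 0.2327 x 0.03707 = 0.008626 mol.
n(H2C4H4O6) = 0.008626 / 2 = 0.004313 mol.
mass of H2C4H4O6 = 0.004313 x 150.09 = 0.6474 g.
% purity = 0.6474 / 0.9997 x 100 = 64.8%.

64.8%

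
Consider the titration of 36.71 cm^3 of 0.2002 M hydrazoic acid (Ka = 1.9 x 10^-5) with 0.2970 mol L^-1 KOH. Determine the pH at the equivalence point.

n(HN3) = 0.2002 x 0.03671 = 0.007349 mol; V(KOH) at equivalence = 0.007349/0.2970 = 0.02475 L.
At equivalence all the acid is converted to N3-; total volume = 0.03671 + 0.02475 = 0.06146 L, so [N3-] = 0.007349/0.06146 = 0.1196 M.
Kb = Kw/Ka = 1.0e-14 / 1.9 x 10^-5 = 5.26e-10.
[OH^-] = sqrt(Kb x [N3-]) = sqrt(5.26e-10 x 0.1196) = 7.93e-6 M.
pOH = 5.10, so pH = 14.00 - 5.10 = 8.90.

8.90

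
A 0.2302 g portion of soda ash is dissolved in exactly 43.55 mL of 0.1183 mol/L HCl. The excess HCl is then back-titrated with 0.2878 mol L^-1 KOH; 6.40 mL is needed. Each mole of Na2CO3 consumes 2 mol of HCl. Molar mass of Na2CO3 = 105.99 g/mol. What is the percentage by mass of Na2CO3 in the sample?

Total n(HCl) added = 0.1183 x 0.04355 = 0.005152 mol.
n(KOH) used = 0.2878 x 0.006400 = 0.001842 mol, which equals the excess n(HCl).
So n(HCl) consumed by the sample = 0.005152 - 0.001842 = 0.003310 mol.
n(Na2CO3) = 0.003310 / 2 = 0.001655 mol.
mass Na2CO3 = 0.001655 x 105.99 = 0.1754 g, so %Na2CO3 = 0.1754/0.2302 x 100 = 76.2%.

76.2%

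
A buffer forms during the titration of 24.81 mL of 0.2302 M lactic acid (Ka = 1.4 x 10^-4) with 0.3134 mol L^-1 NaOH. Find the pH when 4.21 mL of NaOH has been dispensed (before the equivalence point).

3.33

Initial n(HC3H5O3) = 0.2302 x 0.02481 = 0.005711 mol.
n(NaOH) added = 0.3134 x 0.004210 = 0.001319 mol, converting that many moles of HC3H5O3 to C3H5O3-.
Remaining n(HC3H5O3) = 0.004392 mol; n(C3H5O3-) = 0.001319 mol.
By Henderson-Hasselbalch, pH = pKa + log([A^-]/[HA]) = 3.85 + log(0.001319/0.004392) = 3.85 + (-0.52) = 3.33.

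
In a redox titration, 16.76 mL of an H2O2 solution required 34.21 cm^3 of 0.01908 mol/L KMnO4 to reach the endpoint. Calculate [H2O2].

n(KMnO4) = 0.01908 x 0.03421 = 0.0006527 mol.
From the balanced equation, 2 mol KMnO4 reacts with 5 mol H2O2, so n(H2O2) = 0.0006527 x 5/2 = 0.001632 mol.
[H2O2] = 0.001632 / 0.01676 L = 0.0974 M.

0.0974 M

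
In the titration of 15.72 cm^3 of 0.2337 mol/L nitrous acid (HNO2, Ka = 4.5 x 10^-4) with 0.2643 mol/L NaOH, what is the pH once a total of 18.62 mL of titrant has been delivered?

12.56

n(acid) = 0.2337 x 0.01572 = 0.003674 mol; n(NaOH) added = 0.2643 x 0.01862 = 0.004921 mol.
Base is in excess by 0.004921 - 0.003674 = 0.001248 mol in a total volume of 0.03434 L.
[OH^-] = 0.001248/0.03434 = 0.03633 M, so pOH = 1.44 and pH = 14.00 - 1.44 = 12.56.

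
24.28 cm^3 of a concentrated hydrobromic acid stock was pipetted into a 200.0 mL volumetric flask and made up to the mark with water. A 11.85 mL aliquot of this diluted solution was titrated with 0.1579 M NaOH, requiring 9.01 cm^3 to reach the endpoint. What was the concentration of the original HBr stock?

n(NaOH) = 0.1579 x 0.009010 = 0.001423 mol.
n(HBr) in the aliquot = 0.001423 mol.
[diluted HBr] = 0.001423 / 0.01185 = 0.1201 M.
Dilution factor = 200.0/24.28 = 8.237, so [stock] = 0.1201 x 8.237 = 0.989 M.

0.989 M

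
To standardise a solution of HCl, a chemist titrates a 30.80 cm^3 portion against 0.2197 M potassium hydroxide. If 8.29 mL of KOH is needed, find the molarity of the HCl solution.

n(KOH) delivered = 0.2197 x 0.008290 = 0.001821 mol.
For a 1:1 reaction, n(HCl) = 0.001821 mol.
[HCl] = 0.001821 mol / 0.03080 L = 0.0591 M.

0.0591 M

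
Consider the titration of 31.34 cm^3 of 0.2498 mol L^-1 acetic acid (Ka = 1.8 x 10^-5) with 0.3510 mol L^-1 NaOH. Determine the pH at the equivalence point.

8.95

n(CH3COOH) = 0.2498 x 0.03134 = 0.007829 mol; V(NaOH) at equivalence = 0.007829/0.3510 = 0.02230 L.
At equivalence all the acid is converted to CH3COO-; total volume = 0.03134 + 0.02230 = 0.05364 L, so [CH3COO-] = 0.007829/0.05364 = 0.1459 M.
Kb = Kw/Ka = 1.0e-14 / 1.8 x 10^-5 = 5.56e-10.
[OH^-] = sqrt(Kb x [CH3COO-]) = sqrt(5.56e-10 x 0.1459) = 9.00e-6 M.
pOH = 5.05, so pH = 14.00 - 5.05 = 8.95.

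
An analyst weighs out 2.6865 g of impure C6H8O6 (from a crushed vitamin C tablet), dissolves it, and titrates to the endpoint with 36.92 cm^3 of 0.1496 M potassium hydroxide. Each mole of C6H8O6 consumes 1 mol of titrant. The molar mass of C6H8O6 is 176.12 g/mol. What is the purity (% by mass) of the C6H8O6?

n(KOH) = 0.1496 x 0.03692 = 0.005523 mol.
n(C6H8O6) = 0.005523 / 1 = 0.005523 mol.
mass of C6H8O6 = 0.005523 x 176.12 = 0.9728 g.
% purity = 0.9728 / 2.6865 x 100 = 36.2%.

36.2%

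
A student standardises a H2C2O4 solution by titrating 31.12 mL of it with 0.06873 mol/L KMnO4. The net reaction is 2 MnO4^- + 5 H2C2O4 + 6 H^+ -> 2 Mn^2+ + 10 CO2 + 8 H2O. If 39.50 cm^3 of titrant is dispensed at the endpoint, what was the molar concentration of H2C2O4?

0.218 M

n(KMnO4) = 0.06873 x 0.03950 = 0.002715 mol.
From the balanced equation, 2 mol KMnO4 reacts with 5 mol H2C2O4, so n(H2C2O4) = 0.002715 x 5/2 = 0.006787 mol.
[H2C2O4] = 0.006787 / 0.03112 L = 0.218 M.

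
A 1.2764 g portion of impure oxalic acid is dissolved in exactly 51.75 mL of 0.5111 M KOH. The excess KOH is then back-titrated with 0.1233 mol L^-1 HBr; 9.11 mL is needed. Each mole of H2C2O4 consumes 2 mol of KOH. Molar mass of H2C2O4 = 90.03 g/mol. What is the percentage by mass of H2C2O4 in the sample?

Total n(KOH) added = 0.5111 x 0.05175 = 0.02645 mol.
n(HBr) used = 0.1233 x 0.009110 = 0.001123 mol, which equals the excess n(KOH).
So n(KOH) consumed by the sample = 0.02645 - 0.001123 = 0.02533 mol.
n(H2C2O4) = 0.02533 / 2 = 0.01266 mol.
mass H2C2O4 = 0.01266 x 90.03 = 1.140 g, so %H2C2O4 = 1.140/1.2764 x 100 = 89.3%.

89.3%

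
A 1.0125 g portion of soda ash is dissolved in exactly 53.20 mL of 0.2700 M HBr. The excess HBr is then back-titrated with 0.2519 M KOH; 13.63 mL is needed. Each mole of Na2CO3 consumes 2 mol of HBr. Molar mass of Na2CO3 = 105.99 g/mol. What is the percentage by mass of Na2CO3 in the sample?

57.2%

Total n(HBr) added = 0.2700 x 0.05320 = 0.01436 mol.
n(KOH) used = 0.2519 x 0.01363 = 0.003433 mol, which equals the excess n(HBr).
So n(HBr) consumed by the sample = 0.01436 - 0.003433 = 0.01093 mol.
n(Na2CO3) = 0.01093 / 2 = 0.005465 mol.
mass Na2CO3 = 0.005465 x 105.99 = 0.5793 g, so %Na2CO3 = 0.5793/1.0125 x 100 = 57.2%.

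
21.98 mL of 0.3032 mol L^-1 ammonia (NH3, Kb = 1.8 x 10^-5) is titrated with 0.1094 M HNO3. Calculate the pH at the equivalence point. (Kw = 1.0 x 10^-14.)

5.18

n(NH3) = 0.3032 x 0.02198 = 0.006664 mol; V(HNO3) at equivalence = 0.006664/0.1094 = 0.06092 L.
At equivalence the base is fully converted to NH4+; total volume = 0.08290 L, so [NH4+] = 0.006664/0.08290 = 0.08039 M.
Ka(NH4+) = Kw/Kb = 1.0e-14 / 1.8 x 10^-5 = 5.56e-10.
[H^+] = sqrt(Ka x [NH4+]) = sqrt(5.56e-10 x 0.08039) = 6.68e-6 M.
pH = -log(6.68e-6) = 5.18.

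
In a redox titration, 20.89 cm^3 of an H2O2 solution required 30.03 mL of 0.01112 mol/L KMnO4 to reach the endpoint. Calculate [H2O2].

n(KMnO4) = 0.01112 x 0.03003 = 0.0003339 mol.
From the balanced equation, 2 mol KMnO4 reacts with 5 mol H2O2, so n(H2O2) = 0.0003339 x 5/2 = 0.0008348 mol.
[H2O2] = 0.0008348 / 0.02089 L = 0.0400 M.

0.0400 M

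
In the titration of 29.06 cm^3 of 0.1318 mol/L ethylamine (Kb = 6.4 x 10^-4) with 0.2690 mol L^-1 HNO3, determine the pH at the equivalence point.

n(C2H5NH2) = 0.1318 x 0.02906 = 0.003830 mol; V(HNO3) at equivalence = 0.003830/0.2690 = 0.01424 L.
At equivalence the base is fully converted to C2H5NH3+; total volume = 0.04330 L, so [C2H5NH3+] = 0.003830/0.04330 = 0.08846 M.
Ka(C2H5NH3+) = Kw/Kb = 1.0e-14 / 6.4 x 10^-4 = 1.56e-11.
[H^+] = sqrt(Ka x [C2H5NH3+]) = sqrt(1.56e-11 x 0.08846) = 1.18e-6 M.
pH = -log(1.18e-6) = 5.93.

5.93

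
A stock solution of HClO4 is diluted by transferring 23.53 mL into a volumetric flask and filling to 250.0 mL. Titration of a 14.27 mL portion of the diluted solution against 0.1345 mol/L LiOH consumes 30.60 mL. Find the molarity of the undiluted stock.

n(LiOH) = 0.1345 x 0.03060 = 0.004116 mol.
n(HClO4) in the aliquot = 0.004116 mol.
[diluted HClO4] = 0.004116 / 0.01427 = 0.2884 M.
Dilution factor = 250.0/23.53 = 10.62, so [stock] = 0.2884 x 10.62 = 3.06 M.

3.06 M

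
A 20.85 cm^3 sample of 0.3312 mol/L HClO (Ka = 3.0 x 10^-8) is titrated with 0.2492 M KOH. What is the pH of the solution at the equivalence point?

10.34

n(HClO) = 0.3312 x 0.02085 = 0.006906 mol; V(KOH) at equivalence = 0.006906/0.2492 = 0.02771 L.
At equivalence all the acid is converted to ClO-; total volume = 0.02085 + 0.02771 = 0.04856 L, so [ClO-] = 0.006906/0.04856 = 0.1422 M.
Kb = Kw/Ka = 1.0e-14 / 3.0 x 10^-8 = 3.33e-7.
[OH^-] = sqrt(Kb x [ClO-]) = sqrt(3.33e-7 x 0.1422) = 0.000218 M.
pOH = 3.66, so pH = 14.00 - 3.66 = 10.34.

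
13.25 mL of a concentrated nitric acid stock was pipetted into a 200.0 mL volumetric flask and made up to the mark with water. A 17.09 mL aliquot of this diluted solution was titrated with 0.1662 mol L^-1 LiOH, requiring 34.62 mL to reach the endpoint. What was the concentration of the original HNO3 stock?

5.08 M

n(LiOH) = 0.1662 x 0.03462 = 0.005754 mol.
n(HNO3) in the aliquot = 0.005754 mol.
[diluted HNO3] = 0.005754 / 0.01709 = 0.3367 M.
Dilution factor = 200.0/13.25 = 15.09, so [stock] = 0.3367 x 15.09 = 5.08 M.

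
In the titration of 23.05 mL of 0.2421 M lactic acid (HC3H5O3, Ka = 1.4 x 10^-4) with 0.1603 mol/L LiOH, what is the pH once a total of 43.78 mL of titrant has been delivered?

12.33

n(acid) = 0.2421 x 0.02305 = 0.005580 mol; n(LiOH) added = 0.1603 x 0.04378 = 0.007018 mol.
Base is in excess by 0.007018 - 0.005580 = 0.001438 mol in a total volume of 0.06683 L.
[OH^-] = 0.001438/0.06683 = 0.02151 M, so pOH = 1.67 and pH = 14.00 - 1.67 = 12.33.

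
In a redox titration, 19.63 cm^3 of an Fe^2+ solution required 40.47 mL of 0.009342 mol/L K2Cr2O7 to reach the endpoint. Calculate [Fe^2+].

n(K2Cr2O7) = 0.009342 x 0.04047 = 0.0003781 mol.
From the balanced equation, 1 mol K2Cr2O7 reacts with 6 mol Fe^2+, so n(Fe^2+) = 0.0003781 x 6/1 = 0.002268 mol.
[Fe^2+] = 0.002268 / 0.01963 L = 0.116 M.

0.116 M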